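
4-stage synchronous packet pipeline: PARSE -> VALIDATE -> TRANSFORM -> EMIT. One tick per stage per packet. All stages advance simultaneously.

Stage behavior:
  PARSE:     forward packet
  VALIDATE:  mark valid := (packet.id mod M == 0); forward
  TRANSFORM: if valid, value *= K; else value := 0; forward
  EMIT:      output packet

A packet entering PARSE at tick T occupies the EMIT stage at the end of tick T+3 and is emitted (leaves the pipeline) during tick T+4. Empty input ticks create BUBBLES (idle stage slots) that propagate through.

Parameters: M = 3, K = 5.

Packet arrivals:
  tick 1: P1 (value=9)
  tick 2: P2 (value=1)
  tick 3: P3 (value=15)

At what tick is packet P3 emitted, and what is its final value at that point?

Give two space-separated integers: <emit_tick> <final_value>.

Answer: 7 75

Derivation:
Tick 1: [PARSE:P1(v=9,ok=F), VALIDATE:-, TRANSFORM:-, EMIT:-] out:-; in:P1
Tick 2: [PARSE:P2(v=1,ok=F), VALIDATE:P1(v=9,ok=F), TRANSFORM:-, EMIT:-] out:-; in:P2
Tick 3: [PARSE:P3(v=15,ok=F), VALIDATE:P2(v=1,ok=F), TRANSFORM:P1(v=0,ok=F), EMIT:-] out:-; in:P3
Tick 4: [PARSE:-, VALIDATE:P3(v=15,ok=T), TRANSFORM:P2(v=0,ok=F), EMIT:P1(v=0,ok=F)] out:-; in:-
Tick 5: [PARSE:-, VALIDATE:-, TRANSFORM:P3(v=75,ok=T), EMIT:P2(v=0,ok=F)] out:P1(v=0); in:-
Tick 6: [PARSE:-, VALIDATE:-, TRANSFORM:-, EMIT:P3(v=75,ok=T)] out:P2(v=0); in:-
Tick 7: [PARSE:-, VALIDATE:-, TRANSFORM:-, EMIT:-] out:P3(v=75); in:-
P3: arrives tick 3, valid=True (id=3, id%3=0), emit tick 7, final value 75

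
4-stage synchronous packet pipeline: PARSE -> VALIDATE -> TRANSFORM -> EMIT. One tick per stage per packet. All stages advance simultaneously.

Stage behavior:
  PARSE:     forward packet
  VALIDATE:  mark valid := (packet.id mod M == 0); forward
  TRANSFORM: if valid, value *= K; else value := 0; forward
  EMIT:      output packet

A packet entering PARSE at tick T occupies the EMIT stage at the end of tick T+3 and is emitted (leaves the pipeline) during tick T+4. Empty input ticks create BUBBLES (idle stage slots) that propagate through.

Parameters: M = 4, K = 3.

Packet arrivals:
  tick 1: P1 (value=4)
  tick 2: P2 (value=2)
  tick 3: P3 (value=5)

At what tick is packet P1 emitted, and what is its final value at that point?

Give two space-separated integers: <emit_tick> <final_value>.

Tick 1: [PARSE:P1(v=4,ok=F), VALIDATE:-, TRANSFORM:-, EMIT:-] out:-; in:P1
Tick 2: [PARSE:P2(v=2,ok=F), VALIDATE:P1(v=4,ok=F), TRANSFORM:-, EMIT:-] out:-; in:P2
Tick 3: [PARSE:P3(v=5,ok=F), VALIDATE:P2(v=2,ok=F), TRANSFORM:P1(v=0,ok=F), EMIT:-] out:-; in:P3
Tick 4: [PARSE:-, VALIDATE:P3(v=5,ok=F), TRANSFORM:P2(v=0,ok=F), EMIT:P1(v=0,ok=F)] out:-; in:-
Tick 5: [PARSE:-, VALIDATE:-, TRANSFORM:P3(v=0,ok=F), EMIT:P2(v=0,ok=F)] out:P1(v=0); in:-
Tick 6: [PARSE:-, VALIDATE:-, TRANSFORM:-, EMIT:P3(v=0,ok=F)] out:P2(v=0); in:-
Tick 7: [PARSE:-, VALIDATE:-, TRANSFORM:-, EMIT:-] out:P3(v=0); in:-
P1: arrives tick 1, valid=False (id=1, id%4=1), emit tick 5, final value 0

Answer: 5 0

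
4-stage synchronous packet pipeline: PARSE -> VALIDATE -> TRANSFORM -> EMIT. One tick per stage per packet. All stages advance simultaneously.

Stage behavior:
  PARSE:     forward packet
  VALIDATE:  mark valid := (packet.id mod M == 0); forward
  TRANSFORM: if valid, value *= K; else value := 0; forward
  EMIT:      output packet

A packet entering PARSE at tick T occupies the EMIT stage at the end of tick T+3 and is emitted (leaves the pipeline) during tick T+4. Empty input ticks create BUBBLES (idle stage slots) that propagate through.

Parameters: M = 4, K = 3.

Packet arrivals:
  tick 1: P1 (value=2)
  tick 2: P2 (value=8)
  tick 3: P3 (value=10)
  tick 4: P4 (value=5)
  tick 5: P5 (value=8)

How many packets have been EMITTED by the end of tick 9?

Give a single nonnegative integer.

Answer: 5

Derivation:
Tick 1: [PARSE:P1(v=2,ok=F), VALIDATE:-, TRANSFORM:-, EMIT:-] out:-; in:P1
Tick 2: [PARSE:P2(v=8,ok=F), VALIDATE:P1(v=2,ok=F), TRANSFORM:-, EMIT:-] out:-; in:P2
Tick 3: [PARSE:P3(v=10,ok=F), VALIDATE:P2(v=8,ok=F), TRANSFORM:P1(v=0,ok=F), EMIT:-] out:-; in:P3
Tick 4: [PARSE:P4(v=5,ok=F), VALIDATE:P3(v=10,ok=F), TRANSFORM:P2(v=0,ok=F), EMIT:P1(v=0,ok=F)] out:-; in:P4
Tick 5: [PARSE:P5(v=8,ok=F), VALIDATE:P4(v=5,ok=T), TRANSFORM:P3(v=0,ok=F), EMIT:P2(v=0,ok=F)] out:P1(v=0); in:P5
Tick 6: [PARSE:-, VALIDATE:P5(v=8,ok=F), TRANSFORM:P4(v=15,ok=T), EMIT:P3(v=0,ok=F)] out:P2(v=0); in:-
Tick 7: [PARSE:-, VALIDATE:-, TRANSFORM:P5(v=0,ok=F), EMIT:P4(v=15,ok=T)] out:P3(v=0); in:-
Tick 8: [PARSE:-, VALIDATE:-, TRANSFORM:-, EMIT:P5(v=0,ok=F)] out:P4(v=15); in:-
Tick 9: [PARSE:-, VALIDATE:-, TRANSFORM:-, EMIT:-] out:P5(v=0); in:-
Emitted by tick 9: ['P1', 'P2', 'P3', 'P4', 'P5']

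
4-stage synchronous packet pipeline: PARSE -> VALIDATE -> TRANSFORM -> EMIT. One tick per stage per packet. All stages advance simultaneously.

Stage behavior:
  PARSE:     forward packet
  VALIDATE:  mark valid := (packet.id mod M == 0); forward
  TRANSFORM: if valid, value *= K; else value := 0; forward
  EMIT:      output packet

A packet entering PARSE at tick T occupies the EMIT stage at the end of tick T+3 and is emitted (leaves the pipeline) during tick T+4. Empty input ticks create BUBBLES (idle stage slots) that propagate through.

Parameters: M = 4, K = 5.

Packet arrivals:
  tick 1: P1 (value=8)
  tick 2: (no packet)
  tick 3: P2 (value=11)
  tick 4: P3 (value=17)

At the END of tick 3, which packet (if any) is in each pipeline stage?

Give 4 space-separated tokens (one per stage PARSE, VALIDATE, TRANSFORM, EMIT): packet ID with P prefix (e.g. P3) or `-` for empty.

Tick 1: [PARSE:P1(v=8,ok=F), VALIDATE:-, TRANSFORM:-, EMIT:-] out:-; in:P1
Tick 2: [PARSE:-, VALIDATE:P1(v=8,ok=F), TRANSFORM:-, EMIT:-] out:-; in:-
Tick 3: [PARSE:P2(v=11,ok=F), VALIDATE:-, TRANSFORM:P1(v=0,ok=F), EMIT:-] out:-; in:P2
At end of tick 3: ['P2', '-', 'P1', '-']

Answer: P2 - P1 -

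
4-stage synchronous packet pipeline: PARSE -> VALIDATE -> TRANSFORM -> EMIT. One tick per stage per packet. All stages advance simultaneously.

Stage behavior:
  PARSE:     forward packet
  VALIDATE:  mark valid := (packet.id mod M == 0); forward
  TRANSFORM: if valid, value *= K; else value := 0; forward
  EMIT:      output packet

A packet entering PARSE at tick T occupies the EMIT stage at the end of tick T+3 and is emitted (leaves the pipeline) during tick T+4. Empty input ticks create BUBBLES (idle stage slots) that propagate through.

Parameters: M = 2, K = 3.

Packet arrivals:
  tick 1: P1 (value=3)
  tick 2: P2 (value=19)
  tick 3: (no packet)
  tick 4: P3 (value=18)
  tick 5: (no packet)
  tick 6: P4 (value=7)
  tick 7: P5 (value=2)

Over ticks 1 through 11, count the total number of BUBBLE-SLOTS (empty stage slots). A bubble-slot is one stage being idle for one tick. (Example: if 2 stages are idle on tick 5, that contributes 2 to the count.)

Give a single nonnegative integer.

Answer: 24

Derivation:
Tick 1: [PARSE:P1(v=3,ok=F), VALIDATE:-, TRANSFORM:-, EMIT:-] out:-; bubbles=3
Tick 2: [PARSE:P2(v=19,ok=F), VALIDATE:P1(v=3,ok=F), TRANSFORM:-, EMIT:-] out:-; bubbles=2
Tick 3: [PARSE:-, VALIDATE:P2(v=19,ok=T), TRANSFORM:P1(v=0,ok=F), EMIT:-] out:-; bubbles=2
Tick 4: [PARSE:P3(v=18,ok=F), VALIDATE:-, TRANSFORM:P2(v=57,ok=T), EMIT:P1(v=0,ok=F)] out:-; bubbles=1
Tick 5: [PARSE:-, VALIDATE:P3(v=18,ok=F), TRANSFORM:-, EMIT:P2(v=57,ok=T)] out:P1(v=0); bubbles=2
Tick 6: [PARSE:P4(v=7,ok=F), VALIDATE:-, TRANSFORM:P3(v=0,ok=F), EMIT:-] out:P2(v=57); bubbles=2
Tick 7: [PARSE:P5(v=2,ok=F), VALIDATE:P4(v=7,ok=T), TRANSFORM:-, EMIT:P3(v=0,ok=F)] out:-; bubbles=1
Tick 8: [PARSE:-, VALIDATE:P5(v=2,ok=F), TRANSFORM:P4(v=21,ok=T), EMIT:-] out:P3(v=0); bubbles=2
Tick 9: [PARSE:-, VALIDATE:-, TRANSFORM:P5(v=0,ok=F), EMIT:P4(v=21,ok=T)] out:-; bubbles=2
Tick 10: [PARSE:-, VALIDATE:-, TRANSFORM:-, EMIT:P5(v=0,ok=F)] out:P4(v=21); bubbles=3
Tick 11: [PARSE:-, VALIDATE:-, TRANSFORM:-, EMIT:-] out:P5(v=0); bubbles=4
Total bubble-slots: 24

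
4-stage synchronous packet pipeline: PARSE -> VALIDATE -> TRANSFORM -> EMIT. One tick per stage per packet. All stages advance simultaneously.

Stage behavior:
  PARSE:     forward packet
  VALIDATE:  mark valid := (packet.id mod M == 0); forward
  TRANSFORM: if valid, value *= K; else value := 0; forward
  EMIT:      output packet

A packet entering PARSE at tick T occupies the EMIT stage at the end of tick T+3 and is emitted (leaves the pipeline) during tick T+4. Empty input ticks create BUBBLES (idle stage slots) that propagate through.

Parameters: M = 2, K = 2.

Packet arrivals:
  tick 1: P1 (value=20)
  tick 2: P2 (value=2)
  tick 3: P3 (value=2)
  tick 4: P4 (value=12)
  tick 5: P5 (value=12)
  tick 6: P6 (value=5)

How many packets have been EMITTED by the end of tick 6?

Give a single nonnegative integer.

Answer: 2

Derivation:
Tick 1: [PARSE:P1(v=20,ok=F), VALIDATE:-, TRANSFORM:-, EMIT:-] out:-; in:P1
Tick 2: [PARSE:P2(v=2,ok=F), VALIDATE:P1(v=20,ok=F), TRANSFORM:-, EMIT:-] out:-; in:P2
Tick 3: [PARSE:P3(v=2,ok=F), VALIDATE:P2(v=2,ok=T), TRANSFORM:P1(v=0,ok=F), EMIT:-] out:-; in:P3
Tick 4: [PARSE:P4(v=12,ok=F), VALIDATE:P3(v=2,ok=F), TRANSFORM:P2(v=4,ok=T), EMIT:P1(v=0,ok=F)] out:-; in:P4
Tick 5: [PARSE:P5(v=12,ok=F), VALIDATE:P4(v=12,ok=T), TRANSFORM:P3(v=0,ok=F), EMIT:P2(v=4,ok=T)] out:P1(v=0); in:P5
Tick 6: [PARSE:P6(v=5,ok=F), VALIDATE:P5(v=12,ok=F), TRANSFORM:P4(v=24,ok=T), EMIT:P3(v=0,ok=F)] out:P2(v=4); in:P6
Emitted by tick 6: ['P1', 'P2']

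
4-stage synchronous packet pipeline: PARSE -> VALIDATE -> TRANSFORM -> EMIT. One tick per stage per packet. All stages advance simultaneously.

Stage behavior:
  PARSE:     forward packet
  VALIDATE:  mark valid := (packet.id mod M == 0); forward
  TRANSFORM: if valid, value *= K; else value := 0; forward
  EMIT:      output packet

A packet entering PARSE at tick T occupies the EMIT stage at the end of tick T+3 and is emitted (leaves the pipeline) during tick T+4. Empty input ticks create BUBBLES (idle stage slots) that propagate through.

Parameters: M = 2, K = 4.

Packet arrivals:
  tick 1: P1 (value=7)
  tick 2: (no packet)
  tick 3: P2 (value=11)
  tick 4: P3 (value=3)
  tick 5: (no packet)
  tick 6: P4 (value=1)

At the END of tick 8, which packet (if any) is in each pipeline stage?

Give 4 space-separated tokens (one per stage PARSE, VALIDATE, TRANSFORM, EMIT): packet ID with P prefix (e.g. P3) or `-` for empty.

Answer: - - P4 -

Derivation:
Tick 1: [PARSE:P1(v=7,ok=F), VALIDATE:-, TRANSFORM:-, EMIT:-] out:-; in:P1
Tick 2: [PARSE:-, VALIDATE:P1(v=7,ok=F), TRANSFORM:-, EMIT:-] out:-; in:-
Tick 3: [PARSE:P2(v=11,ok=F), VALIDATE:-, TRANSFORM:P1(v=0,ok=F), EMIT:-] out:-; in:P2
Tick 4: [PARSE:P3(v=3,ok=F), VALIDATE:P2(v=11,ok=T), TRANSFORM:-, EMIT:P1(v=0,ok=F)] out:-; in:P3
Tick 5: [PARSE:-, VALIDATE:P3(v=3,ok=F), TRANSFORM:P2(v=44,ok=T), EMIT:-] out:P1(v=0); in:-
Tick 6: [PARSE:P4(v=1,ok=F), VALIDATE:-, TRANSFORM:P3(v=0,ok=F), EMIT:P2(v=44,ok=T)] out:-; in:P4
Tick 7: [PARSE:-, VALIDATE:P4(v=1,ok=T), TRANSFORM:-, EMIT:P3(v=0,ok=F)] out:P2(v=44); in:-
Tick 8: [PARSE:-, VALIDATE:-, TRANSFORM:P4(v=4,ok=T), EMIT:-] out:P3(v=0); in:-
At end of tick 8: ['-', '-', 'P4', '-']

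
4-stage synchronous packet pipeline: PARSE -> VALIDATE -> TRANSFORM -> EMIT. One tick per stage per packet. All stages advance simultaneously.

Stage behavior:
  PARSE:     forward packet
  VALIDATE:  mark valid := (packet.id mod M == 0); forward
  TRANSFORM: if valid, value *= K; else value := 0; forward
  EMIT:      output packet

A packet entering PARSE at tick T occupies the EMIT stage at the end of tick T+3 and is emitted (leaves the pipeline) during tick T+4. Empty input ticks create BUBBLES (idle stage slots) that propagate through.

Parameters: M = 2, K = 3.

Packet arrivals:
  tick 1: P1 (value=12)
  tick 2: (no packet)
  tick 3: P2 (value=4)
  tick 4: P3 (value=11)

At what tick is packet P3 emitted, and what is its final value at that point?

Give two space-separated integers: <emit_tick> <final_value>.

Tick 1: [PARSE:P1(v=12,ok=F), VALIDATE:-, TRANSFORM:-, EMIT:-] out:-; in:P1
Tick 2: [PARSE:-, VALIDATE:P1(v=12,ok=F), TRANSFORM:-, EMIT:-] out:-; in:-
Tick 3: [PARSE:P2(v=4,ok=F), VALIDATE:-, TRANSFORM:P1(v=0,ok=F), EMIT:-] out:-; in:P2
Tick 4: [PARSE:P3(v=11,ok=F), VALIDATE:P2(v=4,ok=T), TRANSFORM:-, EMIT:P1(v=0,ok=F)] out:-; in:P3
Tick 5: [PARSE:-, VALIDATE:P3(v=11,ok=F), TRANSFORM:P2(v=12,ok=T), EMIT:-] out:P1(v=0); in:-
Tick 6: [PARSE:-, VALIDATE:-, TRANSFORM:P3(v=0,ok=F), EMIT:P2(v=12,ok=T)] out:-; in:-
Tick 7: [PARSE:-, VALIDATE:-, TRANSFORM:-, EMIT:P3(v=0,ok=F)] out:P2(v=12); in:-
Tick 8: [PARSE:-, VALIDATE:-, TRANSFORM:-, EMIT:-] out:P3(v=0); in:-
P3: arrives tick 4, valid=False (id=3, id%2=1), emit tick 8, final value 0

Answer: 8 0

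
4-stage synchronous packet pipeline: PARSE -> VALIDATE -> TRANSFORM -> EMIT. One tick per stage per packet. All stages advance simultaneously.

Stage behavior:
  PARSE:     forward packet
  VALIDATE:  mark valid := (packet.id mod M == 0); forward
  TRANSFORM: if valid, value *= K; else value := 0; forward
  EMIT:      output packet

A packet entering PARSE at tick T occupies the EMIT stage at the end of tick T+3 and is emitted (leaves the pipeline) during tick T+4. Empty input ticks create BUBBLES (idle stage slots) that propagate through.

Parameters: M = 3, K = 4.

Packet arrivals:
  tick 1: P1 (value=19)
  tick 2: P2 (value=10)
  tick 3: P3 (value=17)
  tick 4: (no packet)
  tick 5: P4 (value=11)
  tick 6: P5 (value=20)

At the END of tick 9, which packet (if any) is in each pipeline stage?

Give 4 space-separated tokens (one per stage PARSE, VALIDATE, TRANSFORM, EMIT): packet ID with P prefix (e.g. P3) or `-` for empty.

Tick 1: [PARSE:P1(v=19,ok=F), VALIDATE:-, TRANSFORM:-, EMIT:-] out:-; in:P1
Tick 2: [PARSE:P2(v=10,ok=F), VALIDATE:P1(v=19,ok=F), TRANSFORM:-, EMIT:-] out:-; in:P2
Tick 3: [PARSE:P3(v=17,ok=F), VALIDATE:P2(v=10,ok=F), TRANSFORM:P1(v=0,ok=F), EMIT:-] out:-; in:P3
Tick 4: [PARSE:-, VALIDATE:P3(v=17,ok=T), TRANSFORM:P2(v=0,ok=F), EMIT:P1(v=0,ok=F)] out:-; in:-
Tick 5: [PARSE:P4(v=11,ok=F), VALIDATE:-, TRANSFORM:P3(v=68,ok=T), EMIT:P2(v=0,ok=F)] out:P1(v=0); in:P4
Tick 6: [PARSE:P5(v=20,ok=F), VALIDATE:P4(v=11,ok=F), TRANSFORM:-, EMIT:P3(v=68,ok=T)] out:P2(v=0); in:P5
Tick 7: [PARSE:-, VALIDATE:P5(v=20,ok=F), TRANSFORM:P4(v=0,ok=F), EMIT:-] out:P3(v=68); in:-
Tick 8: [PARSE:-, VALIDATE:-, TRANSFORM:P5(v=0,ok=F), EMIT:P4(v=0,ok=F)] out:-; in:-
Tick 9: [PARSE:-, VALIDATE:-, TRANSFORM:-, EMIT:P5(v=0,ok=F)] out:P4(v=0); in:-
At end of tick 9: ['-', '-', '-', 'P5']

Answer: - - - P5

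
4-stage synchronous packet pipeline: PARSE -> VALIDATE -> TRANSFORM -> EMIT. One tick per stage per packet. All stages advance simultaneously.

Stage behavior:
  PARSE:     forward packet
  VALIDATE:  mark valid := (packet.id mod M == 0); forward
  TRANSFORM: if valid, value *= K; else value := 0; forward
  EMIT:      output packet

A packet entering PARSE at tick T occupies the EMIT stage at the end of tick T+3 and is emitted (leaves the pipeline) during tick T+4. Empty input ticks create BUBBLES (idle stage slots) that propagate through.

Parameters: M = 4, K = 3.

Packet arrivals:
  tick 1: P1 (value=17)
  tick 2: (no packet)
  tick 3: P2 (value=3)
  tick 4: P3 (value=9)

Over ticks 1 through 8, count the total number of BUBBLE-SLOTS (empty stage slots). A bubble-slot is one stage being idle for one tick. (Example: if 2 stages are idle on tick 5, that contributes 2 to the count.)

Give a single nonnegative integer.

Answer: 20

Derivation:
Tick 1: [PARSE:P1(v=17,ok=F), VALIDATE:-, TRANSFORM:-, EMIT:-] out:-; bubbles=3
Tick 2: [PARSE:-, VALIDATE:P1(v=17,ok=F), TRANSFORM:-, EMIT:-] out:-; bubbles=3
Tick 3: [PARSE:P2(v=3,ok=F), VALIDATE:-, TRANSFORM:P1(v=0,ok=F), EMIT:-] out:-; bubbles=2
Tick 4: [PARSE:P3(v=9,ok=F), VALIDATE:P2(v=3,ok=F), TRANSFORM:-, EMIT:P1(v=0,ok=F)] out:-; bubbles=1
Tick 5: [PARSE:-, VALIDATE:P3(v=9,ok=F), TRANSFORM:P2(v=0,ok=F), EMIT:-] out:P1(v=0); bubbles=2
Tick 6: [PARSE:-, VALIDATE:-, TRANSFORM:P3(v=0,ok=F), EMIT:P2(v=0,ok=F)] out:-; bubbles=2
Tick 7: [PARSE:-, VALIDATE:-, TRANSFORM:-, EMIT:P3(v=0,ok=F)] out:P2(v=0); bubbles=3
Tick 8: [PARSE:-, VALIDATE:-, TRANSFORM:-, EMIT:-] out:P3(v=0); bubbles=4
Total bubble-slots: 20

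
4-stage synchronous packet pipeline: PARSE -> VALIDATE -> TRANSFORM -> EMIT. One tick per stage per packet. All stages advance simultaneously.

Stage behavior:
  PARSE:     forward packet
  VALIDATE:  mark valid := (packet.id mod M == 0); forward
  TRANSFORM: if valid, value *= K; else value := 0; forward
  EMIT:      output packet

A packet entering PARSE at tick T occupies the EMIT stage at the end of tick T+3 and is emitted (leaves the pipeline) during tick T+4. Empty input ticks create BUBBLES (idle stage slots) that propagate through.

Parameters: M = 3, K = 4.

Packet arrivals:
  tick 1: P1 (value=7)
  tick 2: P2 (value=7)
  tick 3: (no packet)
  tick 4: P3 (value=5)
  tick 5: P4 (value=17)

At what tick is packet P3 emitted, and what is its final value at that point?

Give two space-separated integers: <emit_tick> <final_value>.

Tick 1: [PARSE:P1(v=7,ok=F), VALIDATE:-, TRANSFORM:-, EMIT:-] out:-; in:P1
Tick 2: [PARSE:P2(v=7,ok=F), VALIDATE:P1(v=7,ok=F), TRANSFORM:-, EMIT:-] out:-; in:P2
Tick 3: [PARSE:-, VALIDATE:P2(v=7,ok=F), TRANSFORM:P1(v=0,ok=F), EMIT:-] out:-; in:-
Tick 4: [PARSE:P3(v=5,ok=F), VALIDATE:-, TRANSFORM:P2(v=0,ok=F), EMIT:P1(v=0,ok=F)] out:-; in:P3
Tick 5: [PARSE:P4(v=17,ok=F), VALIDATE:P3(v=5,ok=T), TRANSFORM:-, EMIT:P2(v=0,ok=F)] out:P1(v=0); in:P4
Tick 6: [PARSE:-, VALIDATE:P4(v=17,ok=F), TRANSFORM:P3(v=20,ok=T), EMIT:-] out:P2(v=0); in:-
Tick 7: [PARSE:-, VALIDATE:-, TRANSFORM:P4(v=0,ok=F), EMIT:P3(v=20,ok=T)] out:-; in:-
Tick 8: [PARSE:-, VALIDATE:-, TRANSFORM:-, EMIT:P4(v=0,ok=F)] out:P3(v=20); in:-
Tick 9: [PARSE:-, VALIDATE:-, TRANSFORM:-, EMIT:-] out:P4(v=0); in:-
P3: arrives tick 4, valid=True (id=3, id%3=0), emit tick 8, final value 20

Answer: 8 20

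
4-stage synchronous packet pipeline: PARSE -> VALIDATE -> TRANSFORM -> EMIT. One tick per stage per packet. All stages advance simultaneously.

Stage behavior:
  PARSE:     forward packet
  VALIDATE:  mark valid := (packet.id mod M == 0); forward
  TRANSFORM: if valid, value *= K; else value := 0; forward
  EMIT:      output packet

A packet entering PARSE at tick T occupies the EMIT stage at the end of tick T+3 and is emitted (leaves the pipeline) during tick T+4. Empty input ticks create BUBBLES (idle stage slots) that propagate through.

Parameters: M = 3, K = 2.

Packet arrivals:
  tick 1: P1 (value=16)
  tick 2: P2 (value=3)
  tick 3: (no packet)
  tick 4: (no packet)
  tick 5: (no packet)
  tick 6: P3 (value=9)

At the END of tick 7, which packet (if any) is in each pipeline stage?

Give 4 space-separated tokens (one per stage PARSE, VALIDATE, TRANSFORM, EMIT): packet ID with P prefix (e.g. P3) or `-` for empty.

Answer: - P3 - -

Derivation:
Tick 1: [PARSE:P1(v=16,ok=F), VALIDATE:-, TRANSFORM:-, EMIT:-] out:-; in:P1
Tick 2: [PARSE:P2(v=3,ok=F), VALIDATE:P1(v=16,ok=F), TRANSFORM:-, EMIT:-] out:-; in:P2
Tick 3: [PARSE:-, VALIDATE:P2(v=3,ok=F), TRANSFORM:P1(v=0,ok=F), EMIT:-] out:-; in:-
Tick 4: [PARSE:-, VALIDATE:-, TRANSFORM:P2(v=0,ok=F), EMIT:P1(v=0,ok=F)] out:-; in:-
Tick 5: [PARSE:-, VALIDATE:-, TRANSFORM:-, EMIT:P2(v=0,ok=F)] out:P1(v=0); in:-
Tick 6: [PARSE:P3(v=9,ok=F), VALIDATE:-, TRANSFORM:-, EMIT:-] out:P2(v=0); in:P3
Tick 7: [PARSE:-, VALIDATE:P3(v=9,ok=T), TRANSFORM:-, EMIT:-] out:-; in:-
At end of tick 7: ['-', 'P3', '-', '-']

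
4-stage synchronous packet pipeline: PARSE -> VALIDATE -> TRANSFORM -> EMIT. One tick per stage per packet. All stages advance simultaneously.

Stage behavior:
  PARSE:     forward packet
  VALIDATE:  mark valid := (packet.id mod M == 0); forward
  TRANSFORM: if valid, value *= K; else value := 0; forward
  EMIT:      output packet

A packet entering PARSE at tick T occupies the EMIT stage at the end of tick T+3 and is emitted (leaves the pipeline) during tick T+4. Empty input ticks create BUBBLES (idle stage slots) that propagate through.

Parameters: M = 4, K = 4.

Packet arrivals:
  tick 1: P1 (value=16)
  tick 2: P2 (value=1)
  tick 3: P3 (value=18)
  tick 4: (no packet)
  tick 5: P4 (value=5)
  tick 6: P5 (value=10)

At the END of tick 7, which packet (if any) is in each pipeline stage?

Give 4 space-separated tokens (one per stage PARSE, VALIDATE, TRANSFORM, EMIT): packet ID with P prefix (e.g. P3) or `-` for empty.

Answer: - P5 P4 -

Derivation:
Tick 1: [PARSE:P1(v=16,ok=F), VALIDATE:-, TRANSFORM:-, EMIT:-] out:-; in:P1
Tick 2: [PARSE:P2(v=1,ok=F), VALIDATE:P1(v=16,ok=F), TRANSFORM:-, EMIT:-] out:-; in:P2
Tick 3: [PARSE:P3(v=18,ok=F), VALIDATE:P2(v=1,ok=F), TRANSFORM:P1(v=0,ok=F), EMIT:-] out:-; in:P3
Tick 4: [PARSE:-, VALIDATE:P3(v=18,ok=F), TRANSFORM:P2(v=0,ok=F), EMIT:P1(v=0,ok=F)] out:-; in:-
Tick 5: [PARSE:P4(v=5,ok=F), VALIDATE:-, TRANSFORM:P3(v=0,ok=F), EMIT:P2(v=0,ok=F)] out:P1(v=0); in:P4
Tick 6: [PARSE:P5(v=10,ok=F), VALIDATE:P4(v=5,ok=T), TRANSFORM:-, EMIT:P3(v=0,ok=F)] out:P2(v=0); in:P5
Tick 7: [PARSE:-, VALIDATE:P5(v=10,ok=F), TRANSFORM:P4(v=20,ok=T), EMIT:-] out:P3(v=0); in:-
At end of tick 7: ['-', 'P5', 'P4', '-']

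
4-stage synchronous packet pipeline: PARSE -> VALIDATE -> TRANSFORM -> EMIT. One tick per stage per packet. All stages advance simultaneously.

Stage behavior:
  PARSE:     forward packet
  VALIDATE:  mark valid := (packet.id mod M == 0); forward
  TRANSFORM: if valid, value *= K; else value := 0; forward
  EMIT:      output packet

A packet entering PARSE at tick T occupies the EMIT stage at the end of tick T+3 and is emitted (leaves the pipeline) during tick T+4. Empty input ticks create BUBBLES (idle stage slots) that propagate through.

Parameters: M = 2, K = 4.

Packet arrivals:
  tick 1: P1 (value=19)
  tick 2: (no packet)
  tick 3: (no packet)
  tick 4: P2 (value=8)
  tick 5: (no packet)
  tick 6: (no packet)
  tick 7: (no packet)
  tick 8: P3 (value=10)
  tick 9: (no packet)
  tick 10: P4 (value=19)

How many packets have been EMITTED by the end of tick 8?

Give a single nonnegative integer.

Tick 1: [PARSE:P1(v=19,ok=F), VALIDATE:-, TRANSFORM:-, EMIT:-] out:-; in:P1
Tick 2: [PARSE:-, VALIDATE:P1(v=19,ok=F), TRANSFORM:-, EMIT:-] out:-; in:-
Tick 3: [PARSE:-, VALIDATE:-, TRANSFORM:P1(v=0,ok=F), EMIT:-] out:-; in:-
Tick 4: [PARSE:P2(v=8,ok=F), VALIDATE:-, TRANSFORM:-, EMIT:P1(v=0,ok=F)] out:-; in:P2
Tick 5: [PARSE:-, VALIDATE:P2(v=8,ok=T), TRANSFORM:-, EMIT:-] out:P1(v=0); in:-
Tick 6: [PARSE:-, VALIDATE:-, TRANSFORM:P2(v=32,ok=T), EMIT:-] out:-; in:-
Tick 7: [PARSE:-, VALIDATE:-, TRANSFORM:-, EMIT:P2(v=32,ok=T)] out:-; in:-
Tick 8: [PARSE:P3(v=10,ok=F), VALIDATE:-, TRANSFORM:-, EMIT:-] out:P2(v=32); in:P3
Emitted by tick 8: ['P1', 'P2']

Answer: 2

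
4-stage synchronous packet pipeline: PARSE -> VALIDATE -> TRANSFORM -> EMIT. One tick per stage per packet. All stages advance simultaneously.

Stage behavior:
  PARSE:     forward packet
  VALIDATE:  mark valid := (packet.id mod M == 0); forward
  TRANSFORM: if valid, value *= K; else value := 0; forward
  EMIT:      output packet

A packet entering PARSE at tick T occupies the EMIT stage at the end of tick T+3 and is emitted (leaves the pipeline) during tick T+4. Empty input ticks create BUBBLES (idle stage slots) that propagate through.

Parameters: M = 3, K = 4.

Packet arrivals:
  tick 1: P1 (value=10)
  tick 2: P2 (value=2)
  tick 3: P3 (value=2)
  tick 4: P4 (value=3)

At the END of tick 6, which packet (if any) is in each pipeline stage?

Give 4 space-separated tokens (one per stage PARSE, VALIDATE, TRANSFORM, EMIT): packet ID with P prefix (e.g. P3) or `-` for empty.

Answer: - - P4 P3

Derivation:
Tick 1: [PARSE:P1(v=10,ok=F), VALIDATE:-, TRANSFORM:-, EMIT:-] out:-; in:P1
Tick 2: [PARSE:P2(v=2,ok=F), VALIDATE:P1(v=10,ok=F), TRANSFORM:-, EMIT:-] out:-; in:P2
Tick 3: [PARSE:P3(v=2,ok=F), VALIDATE:P2(v=2,ok=F), TRANSFORM:P1(v=0,ok=F), EMIT:-] out:-; in:P3
Tick 4: [PARSE:P4(v=3,ok=F), VALIDATE:P3(v=2,ok=T), TRANSFORM:P2(v=0,ok=F), EMIT:P1(v=0,ok=F)] out:-; in:P4
Tick 5: [PARSE:-, VALIDATE:P4(v=3,ok=F), TRANSFORM:P3(v=8,ok=T), EMIT:P2(v=0,ok=F)] out:P1(v=0); in:-
Tick 6: [PARSE:-, VALIDATE:-, TRANSFORM:P4(v=0,ok=F), EMIT:P3(v=8,ok=T)] out:P2(v=0); in:-
At end of tick 6: ['-', '-', 'P4', 'P3']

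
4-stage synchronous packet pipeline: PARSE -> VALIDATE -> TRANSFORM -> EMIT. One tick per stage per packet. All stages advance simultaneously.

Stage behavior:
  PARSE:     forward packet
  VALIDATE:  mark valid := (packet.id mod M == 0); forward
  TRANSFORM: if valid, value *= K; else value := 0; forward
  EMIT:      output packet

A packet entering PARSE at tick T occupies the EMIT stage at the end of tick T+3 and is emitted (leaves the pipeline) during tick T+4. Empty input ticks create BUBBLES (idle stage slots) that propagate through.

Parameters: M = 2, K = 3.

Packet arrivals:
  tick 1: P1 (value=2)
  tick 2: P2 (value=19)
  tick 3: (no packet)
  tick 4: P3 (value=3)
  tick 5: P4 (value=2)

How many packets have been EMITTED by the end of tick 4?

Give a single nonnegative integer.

Tick 1: [PARSE:P1(v=2,ok=F), VALIDATE:-, TRANSFORM:-, EMIT:-] out:-; in:P1
Tick 2: [PARSE:P2(v=19,ok=F), VALIDATE:P1(v=2,ok=F), TRANSFORM:-, EMIT:-] out:-; in:P2
Tick 3: [PARSE:-, VALIDATE:P2(v=19,ok=T), TRANSFORM:P1(v=0,ok=F), EMIT:-] out:-; in:-
Tick 4: [PARSE:P3(v=3,ok=F), VALIDATE:-, TRANSFORM:P2(v=57,ok=T), EMIT:P1(v=0,ok=F)] out:-; in:P3
Emitted by tick 4: []

Answer: 0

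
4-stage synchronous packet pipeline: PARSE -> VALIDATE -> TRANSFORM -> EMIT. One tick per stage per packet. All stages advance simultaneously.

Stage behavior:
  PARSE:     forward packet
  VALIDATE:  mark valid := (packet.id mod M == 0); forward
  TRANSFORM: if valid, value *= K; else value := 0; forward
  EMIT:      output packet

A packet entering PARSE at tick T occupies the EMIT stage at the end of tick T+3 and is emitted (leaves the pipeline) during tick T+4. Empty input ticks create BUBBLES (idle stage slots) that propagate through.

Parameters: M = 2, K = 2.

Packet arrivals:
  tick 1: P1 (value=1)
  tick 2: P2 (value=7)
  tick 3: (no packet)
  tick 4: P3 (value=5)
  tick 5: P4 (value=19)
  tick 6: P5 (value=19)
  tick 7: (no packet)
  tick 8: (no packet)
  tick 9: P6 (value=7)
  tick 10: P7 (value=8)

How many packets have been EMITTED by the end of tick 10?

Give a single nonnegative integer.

Answer: 5

Derivation:
Tick 1: [PARSE:P1(v=1,ok=F), VALIDATE:-, TRANSFORM:-, EMIT:-] out:-; in:P1
Tick 2: [PARSE:P2(v=7,ok=F), VALIDATE:P1(v=1,ok=F), TRANSFORM:-, EMIT:-] out:-; in:P2
Tick 3: [PARSE:-, VALIDATE:P2(v=7,ok=T), TRANSFORM:P1(v=0,ok=F), EMIT:-] out:-; in:-
Tick 4: [PARSE:P3(v=5,ok=F), VALIDATE:-, TRANSFORM:P2(v=14,ok=T), EMIT:P1(v=0,ok=F)] out:-; in:P3
Tick 5: [PARSE:P4(v=19,ok=F), VALIDATE:P3(v=5,ok=F), TRANSFORM:-, EMIT:P2(v=14,ok=T)] out:P1(v=0); in:P4
Tick 6: [PARSE:P5(v=19,ok=F), VALIDATE:P4(v=19,ok=T), TRANSFORM:P3(v=0,ok=F), EMIT:-] out:P2(v=14); in:P5
Tick 7: [PARSE:-, VALIDATE:P5(v=19,ok=F), TRANSFORM:P4(v=38,ok=T), EMIT:P3(v=0,ok=F)] out:-; in:-
Tick 8: [PARSE:-, VALIDATE:-, TRANSFORM:P5(v=0,ok=F), EMIT:P4(v=38,ok=T)] out:P3(v=0); in:-
Tick 9: [PARSE:P6(v=7,ok=F), VALIDATE:-, TRANSFORM:-, EMIT:P5(v=0,ok=F)] out:P4(v=38); in:P6
Tick 10: [PARSE:P7(v=8,ok=F), VALIDATE:P6(v=7,ok=T), TRANSFORM:-, EMIT:-] out:P5(v=0); in:P7
Emitted by tick 10: ['P1', 'P2', 'P3', 'P4', 'P5']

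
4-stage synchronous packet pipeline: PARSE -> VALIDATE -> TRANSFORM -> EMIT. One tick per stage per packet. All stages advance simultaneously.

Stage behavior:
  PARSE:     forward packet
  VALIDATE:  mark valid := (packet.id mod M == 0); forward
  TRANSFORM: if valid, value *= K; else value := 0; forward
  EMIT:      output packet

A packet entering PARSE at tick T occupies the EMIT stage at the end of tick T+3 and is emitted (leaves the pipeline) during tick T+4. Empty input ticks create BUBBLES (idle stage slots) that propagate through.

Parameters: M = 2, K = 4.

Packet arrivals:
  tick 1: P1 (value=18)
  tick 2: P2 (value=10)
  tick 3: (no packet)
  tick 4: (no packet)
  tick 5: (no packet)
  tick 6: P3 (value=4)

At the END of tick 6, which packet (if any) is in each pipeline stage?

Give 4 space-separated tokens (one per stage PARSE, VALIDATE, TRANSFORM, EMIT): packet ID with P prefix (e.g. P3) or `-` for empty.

Tick 1: [PARSE:P1(v=18,ok=F), VALIDATE:-, TRANSFORM:-, EMIT:-] out:-; in:P1
Tick 2: [PARSE:P2(v=10,ok=F), VALIDATE:P1(v=18,ok=F), TRANSFORM:-, EMIT:-] out:-; in:P2
Tick 3: [PARSE:-, VALIDATE:P2(v=10,ok=T), TRANSFORM:P1(v=0,ok=F), EMIT:-] out:-; in:-
Tick 4: [PARSE:-, VALIDATE:-, TRANSFORM:P2(v=40,ok=T), EMIT:P1(v=0,ok=F)] out:-; in:-
Tick 5: [PARSE:-, VALIDATE:-, TRANSFORM:-, EMIT:P2(v=40,ok=T)] out:P1(v=0); in:-
Tick 6: [PARSE:P3(v=4,ok=F), VALIDATE:-, TRANSFORM:-, EMIT:-] out:P2(v=40); in:P3
At end of tick 6: ['P3', '-', '-', '-']

Answer: P3 - - -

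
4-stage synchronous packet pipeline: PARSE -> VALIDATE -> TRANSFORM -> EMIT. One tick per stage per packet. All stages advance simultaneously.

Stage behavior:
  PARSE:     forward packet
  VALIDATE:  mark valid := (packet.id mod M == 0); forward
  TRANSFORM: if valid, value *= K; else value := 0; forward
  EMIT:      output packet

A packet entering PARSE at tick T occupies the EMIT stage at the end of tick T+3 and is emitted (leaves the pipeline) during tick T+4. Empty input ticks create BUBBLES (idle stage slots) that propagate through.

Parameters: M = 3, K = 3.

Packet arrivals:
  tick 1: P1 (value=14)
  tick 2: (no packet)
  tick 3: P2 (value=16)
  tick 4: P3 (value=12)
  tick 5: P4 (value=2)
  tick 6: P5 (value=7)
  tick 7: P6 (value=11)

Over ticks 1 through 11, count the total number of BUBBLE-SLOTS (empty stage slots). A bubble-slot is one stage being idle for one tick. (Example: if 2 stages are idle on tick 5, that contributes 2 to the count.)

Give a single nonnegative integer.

Answer: 20

Derivation:
Tick 1: [PARSE:P1(v=14,ok=F), VALIDATE:-, TRANSFORM:-, EMIT:-] out:-; bubbles=3
Tick 2: [PARSE:-, VALIDATE:P1(v=14,ok=F), TRANSFORM:-, EMIT:-] out:-; bubbles=3
Tick 3: [PARSE:P2(v=16,ok=F), VALIDATE:-, TRANSFORM:P1(v=0,ok=F), EMIT:-] out:-; bubbles=2
Tick 4: [PARSE:P3(v=12,ok=F), VALIDATE:P2(v=16,ok=F), TRANSFORM:-, EMIT:P1(v=0,ok=F)] out:-; bubbles=1
Tick 5: [PARSE:P4(v=2,ok=F), VALIDATE:P3(v=12,ok=T), TRANSFORM:P2(v=0,ok=F), EMIT:-] out:P1(v=0); bubbles=1
Tick 6: [PARSE:P5(v=7,ok=F), VALIDATE:P4(v=2,ok=F), TRANSFORM:P3(v=36,ok=T), EMIT:P2(v=0,ok=F)] out:-; bubbles=0
Tick 7: [PARSE:P6(v=11,ok=F), VALIDATE:P5(v=7,ok=F), TRANSFORM:P4(v=0,ok=F), EMIT:P3(v=36,ok=T)] out:P2(v=0); bubbles=0
Tick 8: [PARSE:-, VALIDATE:P6(v=11,ok=T), TRANSFORM:P5(v=0,ok=F), EMIT:P4(v=0,ok=F)] out:P3(v=36); bubbles=1
Tick 9: [PARSE:-, VALIDATE:-, TRANSFORM:P6(v=33,ok=T), EMIT:P5(v=0,ok=F)] out:P4(v=0); bubbles=2
Tick 10: [PARSE:-, VALIDATE:-, TRANSFORM:-, EMIT:P6(v=33,ok=T)] out:P5(v=0); bubbles=3
Tick 11: [PARSE:-, VALIDATE:-, TRANSFORM:-, EMIT:-] out:P6(v=33); bubbles=4
Total bubble-slots: 20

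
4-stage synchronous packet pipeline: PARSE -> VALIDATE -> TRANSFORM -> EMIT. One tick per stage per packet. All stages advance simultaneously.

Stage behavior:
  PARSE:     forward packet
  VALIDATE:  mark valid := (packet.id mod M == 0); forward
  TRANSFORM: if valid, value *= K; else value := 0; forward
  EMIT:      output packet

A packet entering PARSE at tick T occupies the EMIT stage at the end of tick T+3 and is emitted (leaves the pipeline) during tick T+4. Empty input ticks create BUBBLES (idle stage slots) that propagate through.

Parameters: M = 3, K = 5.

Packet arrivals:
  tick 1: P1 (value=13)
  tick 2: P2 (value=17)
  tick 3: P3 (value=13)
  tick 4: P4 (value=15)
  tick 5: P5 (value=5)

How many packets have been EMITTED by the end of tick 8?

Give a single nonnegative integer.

Answer: 4

Derivation:
Tick 1: [PARSE:P1(v=13,ok=F), VALIDATE:-, TRANSFORM:-, EMIT:-] out:-; in:P1
Tick 2: [PARSE:P2(v=17,ok=F), VALIDATE:P1(v=13,ok=F), TRANSFORM:-, EMIT:-] out:-; in:P2
Tick 3: [PARSE:P3(v=13,ok=F), VALIDATE:P2(v=17,ok=F), TRANSFORM:P1(v=0,ok=F), EMIT:-] out:-; in:P3
Tick 4: [PARSE:P4(v=15,ok=F), VALIDATE:P3(v=13,ok=T), TRANSFORM:P2(v=0,ok=F), EMIT:P1(v=0,ok=F)] out:-; in:P4
Tick 5: [PARSE:P5(v=5,ok=F), VALIDATE:P4(v=15,ok=F), TRANSFORM:P3(v=65,ok=T), EMIT:P2(v=0,ok=F)] out:P1(v=0); in:P5
Tick 6: [PARSE:-, VALIDATE:P5(v=5,ok=F), TRANSFORM:P4(v=0,ok=F), EMIT:P3(v=65,ok=T)] out:P2(v=0); in:-
Tick 7: [PARSE:-, VALIDATE:-, TRANSFORM:P5(v=0,ok=F), EMIT:P4(v=0,ok=F)] out:P3(v=65); in:-
Tick 8: [PARSE:-, VALIDATE:-, TRANSFORM:-, EMIT:P5(v=0,ok=F)] out:P4(v=0); in:-
Emitted by tick 8: ['P1', 'P2', 'P3', 'P4']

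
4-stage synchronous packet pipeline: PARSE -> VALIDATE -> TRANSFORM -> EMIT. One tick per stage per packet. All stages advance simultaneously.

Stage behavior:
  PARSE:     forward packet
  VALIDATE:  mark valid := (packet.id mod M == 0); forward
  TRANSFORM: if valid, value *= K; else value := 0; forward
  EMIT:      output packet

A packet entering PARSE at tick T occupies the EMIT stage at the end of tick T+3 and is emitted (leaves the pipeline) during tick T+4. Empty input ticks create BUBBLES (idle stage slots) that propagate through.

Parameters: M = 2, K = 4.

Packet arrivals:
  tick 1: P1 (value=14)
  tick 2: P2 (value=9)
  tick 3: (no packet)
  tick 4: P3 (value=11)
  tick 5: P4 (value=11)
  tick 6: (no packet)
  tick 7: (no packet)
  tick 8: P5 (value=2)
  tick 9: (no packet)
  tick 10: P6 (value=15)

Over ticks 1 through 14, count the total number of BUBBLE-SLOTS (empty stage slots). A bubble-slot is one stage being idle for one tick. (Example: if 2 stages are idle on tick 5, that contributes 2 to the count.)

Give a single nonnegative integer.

Answer: 32

Derivation:
Tick 1: [PARSE:P1(v=14,ok=F), VALIDATE:-, TRANSFORM:-, EMIT:-] out:-; bubbles=3
Tick 2: [PARSE:P2(v=9,ok=F), VALIDATE:P1(v=14,ok=F), TRANSFORM:-, EMIT:-] out:-; bubbles=2
Tick 3: [PARSE:-, VALIDATE:P2(v=9,ok=T), TRANSFORM:P1(v=0,ok=F), EMIT:-] out:-; bubbles=2
Tick 4: [PARSE:P3(v=11,ok=F), VALIDATE:-, TRANSFORM:P2(v=36,ok=T), EMIT:P1(v=0,ok=F)] out:-; bubbles=1
Tick 5: [PARSE:P4(v=11,ok=F), VALIDATE:P3(v=11,ok=F), TRANSFORM:-, EMIT:P2(v=36,ok=T)] out:P1(v=0); bubbles=1
Tick 6: [PARSE:-, VALIDATE:P4(v=11,ok=T), TRANSFORM:P3(v=0,ok=F), EMIT:-] out:P2(v=36); bubbles=2
Tick 7: [PARSE:-, VALIDATE:-, TRANSFORM:P4(v=44,ok=T), EMIT:P3(v=0,ok=F)] out:-; bubbles=2
Tick 8: [PARSE:P5(v=2,ok=F), VALIDATE:-, TRANSFORM:-, EMIT:P4(v=44,ok=T)] out:P3(v=0); bubbles=2
Tick 9: [PARSE:-, VALIDATE:P5(v=2,ok=F), TRANSFORM:-, EMIT:-] out:P4(v=44); bubbles=3
Tick 10: [PARSE:P6(v=15,ok=F), VALIDATE:-, TRANSFORM:P5(v=0,ok=F), EMIT:-] out:-; bubbles=2
Tick 11: [PARSE:-, VALIDATE:P6(v=15,ok=T), TRANSFORM:-, EMIT:P5(v=0,ok=F)] out:-; bubbles=2
Tick 12: [PARSE:-, VALIDATE:-, TRANSFORM:P6(v=60,ok=T), EMIT:-] out:P5(v=0); bubbles=3
Tick 13: [PARSE:-, VALIDATE:-, TRANSFORM:-, EMIT:P6(v=60,ok=T)] out:-; bubbles=3
Tick 14: [PARSE:-, VALIDATE:-, TRANSFORM:-, EMIT:-] out:P6(v=60); bubbles=4
Total bubble-slots: 32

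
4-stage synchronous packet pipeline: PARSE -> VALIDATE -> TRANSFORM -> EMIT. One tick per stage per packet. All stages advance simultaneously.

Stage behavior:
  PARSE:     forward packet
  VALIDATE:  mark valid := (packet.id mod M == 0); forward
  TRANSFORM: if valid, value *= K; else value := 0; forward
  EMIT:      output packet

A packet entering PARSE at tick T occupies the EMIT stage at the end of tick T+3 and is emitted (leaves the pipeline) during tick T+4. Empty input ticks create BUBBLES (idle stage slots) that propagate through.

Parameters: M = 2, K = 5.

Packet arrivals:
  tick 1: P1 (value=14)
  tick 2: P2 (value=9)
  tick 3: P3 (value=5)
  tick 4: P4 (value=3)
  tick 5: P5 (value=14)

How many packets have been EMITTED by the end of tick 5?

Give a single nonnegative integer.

Tick 1: [PARSE:P1(v=14,ok=F), VALIDATE:-, TRANSFORM:-, EMIT:-] out:-; in:P1
Tick 2: [PARSE:P2(v=9,ok=F), VALIDATE:P1(v=14,ok=F), TRANSFORM:-, EMIT:-] out:-; in:P2
Tick 3: [PARSE:P3(v=5,ok=F), VALIDATE:P2(v=9,ok=T), TRANSFORM:P1(v=0,ok=F), EMIT:-] out:-; in:P3
Tick 4: [PARSE:P4(v=3,ok=F), VALIDATE:P3(v=5,ok=F), TRANSFORM:P2(v=45,ok=T), EMIT:P1(v=0,ok=F)] out:-; in:P4
Tick 5: [PARSE:P5(v=14,ok=F), VALIDATE:P4(v=3,ok=T), TRANSFORM:P3(v=0,ok=F), EMIT:P2(v=45,ok=T)] out:P1(v=0); in:P5
Emitted by tick 5: ['P1']

Answer: 1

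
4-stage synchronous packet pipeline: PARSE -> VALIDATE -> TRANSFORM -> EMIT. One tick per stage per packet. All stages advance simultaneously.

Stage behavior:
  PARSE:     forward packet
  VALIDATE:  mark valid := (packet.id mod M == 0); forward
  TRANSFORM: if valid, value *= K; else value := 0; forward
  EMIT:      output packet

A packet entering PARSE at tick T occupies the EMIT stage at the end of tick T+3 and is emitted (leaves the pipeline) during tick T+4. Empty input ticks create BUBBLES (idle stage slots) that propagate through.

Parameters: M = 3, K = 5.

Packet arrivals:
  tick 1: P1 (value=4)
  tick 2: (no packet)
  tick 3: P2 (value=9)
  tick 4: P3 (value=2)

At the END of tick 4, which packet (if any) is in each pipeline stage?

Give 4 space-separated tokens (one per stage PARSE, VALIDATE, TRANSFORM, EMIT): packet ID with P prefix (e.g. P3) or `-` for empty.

Tick 1: [PARSE:P1(v=4,ok=F), VALIDATE:-, TRANSFORM:-, EMIT:-] out:-; in:P1
Tick 2: [PARSE:-, VALIDATE:P1(v=4,ok=F), TRANSFORM:-, EMIT:-] out:-; in:-
Tick 3: [PARSE:P2(v=9,ok=F), VALIDATE:-, TRANSFORM:P1(v=0,ok=F), EMIT:-] out:-; in:P2
Tick 4: [PARSE:P3(v=2,ok=F), VALIDATE:P2(v=9,ok=F), TRANSFORM:-, EMIT:P1(v=0,ok=F)] out:-; in:P3
At end of tick 4: ['P3', 'P2', '-', 'P1']

Answer: P3 P2 - P1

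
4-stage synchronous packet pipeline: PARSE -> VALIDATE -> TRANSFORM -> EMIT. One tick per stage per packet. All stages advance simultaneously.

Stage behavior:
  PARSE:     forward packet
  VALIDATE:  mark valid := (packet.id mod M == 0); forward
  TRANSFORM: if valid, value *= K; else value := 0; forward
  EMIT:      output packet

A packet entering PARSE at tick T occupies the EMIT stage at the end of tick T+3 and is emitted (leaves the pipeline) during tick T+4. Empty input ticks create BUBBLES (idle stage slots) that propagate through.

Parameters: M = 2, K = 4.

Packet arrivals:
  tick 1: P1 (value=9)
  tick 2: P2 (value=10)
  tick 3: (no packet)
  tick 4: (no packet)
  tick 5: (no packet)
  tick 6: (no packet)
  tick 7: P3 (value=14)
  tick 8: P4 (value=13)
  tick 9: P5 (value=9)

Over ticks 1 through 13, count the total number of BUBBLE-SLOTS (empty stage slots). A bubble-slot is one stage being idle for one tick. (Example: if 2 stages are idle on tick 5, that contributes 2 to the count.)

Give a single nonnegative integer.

Tick 1: [PARSE:P1(v=9,ok=F), VALIDATE:-, TRANSFORM:-, EMIT:-] out:-; bubbles=3
Tick 2: [PARSE:P2(v=10,ok=F), VALIDATE:P1(v=9,ok=F), TRANSFORM:-, EMIT:-] out:-; bubbles=2
Tick 3: [PARSE:-, VALIDATE:P2(v=10,ok=T), TRANSFORM:P1(v=0,ok=F), EMIT:-] out:-; bubbles=2
Tick 4: [PARSE:-, VALIDATE:-, TRANSFORM:P2(v=40,ok=T), EMIT:P1(v=0,ok=F)] out:-; bubbles=2
Tick 5: [PARSE:-, VALIDATE:-, TRANSFORM:-, EMIT:P2(v=40,ok=T)] out:P1(v=0); bubbles=3
Tick 6: [PARSE:-, VALIDATE:-, TRANSFORM:-, EMIT:-] out:P2(v=40); bubbles=4
Tick 7: [PARSE:P3(v=14,ok=F), VALIDATE:-, TRANSFORM:-, EMIT:-] out:-; bubbles=3
Tick 8: [PARSE:P4(v=13,ok=F), VALIDATE:P3(v=14,ok=F), TRANSFORM:-, EMIT:-] out:-; bubbles=2
Tick 9: [PARSE:P5(v=9,ok=F), VALIDATE:P4(v=13,ok=T), TRANSFORM:P3(v=0,ok=F), EMIT:-] out:-; bubbles=1
Tick 10: [PARSE:-, VALIDATE:P5(v=9,ok=F), TRANSFORM:P4(v=52,ok=T), EMIT:P3(v=0,ok=F)] out:-; bubbles=1
Tick 11: [PARSE:-, VALIDATE:-, TRANSFORM:P5(v=0,ok=F), EMIT:P4(v=52,ok=T)] out:P3(v=0); bubbles=2
Tick 12: [PARSE:-, VALIDATE:-, TRANSFORM:-, EMIT:P5(v=0,ok=F)] out:P4(v=52); bubbles=3
Tick 13: [PARSE:-, VALIDATE:-, TRANSFORM:-, EMIT:-] out:P5(v=0); bubbles=4
Total bubble-slots: 32

Answer: 32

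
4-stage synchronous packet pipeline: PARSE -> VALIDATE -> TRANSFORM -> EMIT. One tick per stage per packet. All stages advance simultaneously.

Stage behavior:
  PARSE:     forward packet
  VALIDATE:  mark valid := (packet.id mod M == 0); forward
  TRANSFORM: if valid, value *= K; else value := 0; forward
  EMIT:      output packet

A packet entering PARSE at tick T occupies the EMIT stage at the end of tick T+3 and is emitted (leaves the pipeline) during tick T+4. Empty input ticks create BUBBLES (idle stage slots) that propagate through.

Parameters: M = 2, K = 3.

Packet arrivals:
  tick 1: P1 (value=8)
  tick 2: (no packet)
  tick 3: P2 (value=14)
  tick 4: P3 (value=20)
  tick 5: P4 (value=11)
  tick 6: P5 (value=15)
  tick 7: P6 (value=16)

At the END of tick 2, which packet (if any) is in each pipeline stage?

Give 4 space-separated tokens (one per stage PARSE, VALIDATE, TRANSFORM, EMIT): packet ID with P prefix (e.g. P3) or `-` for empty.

Answer: - P1 - -

Derivation:
Tick 1: [PARSE:P1(v=8,ok=F), VALIDATE:-, TRANSFORM:-, EMIT:-] out:-; in:P1
Tick 2: [PARSE:-, VALIDATE:P1(v=8,ok=F), TRANSFORM:-, EMIT:-] out:-; in:-
At end of tick 2: ['-', 'P1', '-', '-']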